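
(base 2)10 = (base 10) 2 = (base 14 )2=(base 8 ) 2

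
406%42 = 28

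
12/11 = 12/11 = 1.09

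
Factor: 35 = 5^1*7^1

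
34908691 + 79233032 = 114141723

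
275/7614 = 275/7614 = 0.04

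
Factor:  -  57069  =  -3^2*17^1*373^1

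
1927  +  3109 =5036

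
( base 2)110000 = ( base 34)1E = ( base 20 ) 28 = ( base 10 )48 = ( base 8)60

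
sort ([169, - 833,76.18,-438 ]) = [ - 833,- 438, 76.18, 169 ]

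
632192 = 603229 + 28963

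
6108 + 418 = 6526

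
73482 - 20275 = 53207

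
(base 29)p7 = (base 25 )147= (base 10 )732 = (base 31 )nj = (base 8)1334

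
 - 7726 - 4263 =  - 11989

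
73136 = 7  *10448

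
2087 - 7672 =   -  5585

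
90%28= 6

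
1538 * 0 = 0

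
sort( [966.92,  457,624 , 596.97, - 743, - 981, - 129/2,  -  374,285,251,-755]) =[ - 981, - 755 , - 743,-374,  -  129/2,251,285,457,596.97,624 , 966.92 ]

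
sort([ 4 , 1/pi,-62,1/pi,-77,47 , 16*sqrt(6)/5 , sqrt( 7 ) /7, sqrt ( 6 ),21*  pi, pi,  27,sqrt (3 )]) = [ - 77,-62,1/pi,1/pi , sqrt (7)/7 , sqrt(3 ),sqrt ( 6) , pi,4,16*sqrt(6)/5, 27,47,21*pi]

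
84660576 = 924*91624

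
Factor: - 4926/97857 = -1642/32619=-2^1 * 3^(-1 )*83^(-1 )*131^( - 1) * 821^1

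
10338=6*1723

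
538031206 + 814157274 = 1352188480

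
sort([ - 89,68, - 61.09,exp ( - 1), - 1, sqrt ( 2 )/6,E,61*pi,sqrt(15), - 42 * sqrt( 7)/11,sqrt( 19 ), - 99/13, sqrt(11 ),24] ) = [-89, - 61.09,-42*sqrt( 7)/11, - 99/13 , - 1,sqrt( 2 )/6,exp( - 1), E, sqrt( 11 ), sqrt( 15),  sqrt( 19),24 , 68,  61 * pi ] 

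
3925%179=166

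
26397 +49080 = 75477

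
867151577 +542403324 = 1409554901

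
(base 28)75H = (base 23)afa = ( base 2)1011000001101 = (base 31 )5R3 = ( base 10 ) 5645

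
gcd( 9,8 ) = 1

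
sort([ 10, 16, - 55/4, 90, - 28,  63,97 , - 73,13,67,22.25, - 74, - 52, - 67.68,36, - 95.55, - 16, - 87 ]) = [  -  95.55, - 87, - 74,-73, - 67.68, - 52 ,-28, - 16, - 55/4,10,13,16,22.25,36,63 , 67,90, 97 ] 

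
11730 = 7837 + 3893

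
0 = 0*72583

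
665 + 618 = 1283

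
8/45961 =8/45961 = 0.00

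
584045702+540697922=1124743624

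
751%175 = 51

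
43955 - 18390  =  25565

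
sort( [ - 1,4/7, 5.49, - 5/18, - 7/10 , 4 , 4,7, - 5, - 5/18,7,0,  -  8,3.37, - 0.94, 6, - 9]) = [ - 9, - 8, - 5, - 1,- 0.94, - 7/10, - 5/18,  -  5/18,0, 4/7, 3.37, 4, 4,  5.49,6, 7, 7]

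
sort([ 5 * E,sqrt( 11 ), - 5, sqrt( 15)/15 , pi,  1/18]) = [- 5, 1/18,sqrt ( 15)/15,pi, sqrt( 11 ) , 5*E ]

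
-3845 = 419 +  - 4264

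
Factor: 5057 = 13^1*389^1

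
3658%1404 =850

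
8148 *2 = 16296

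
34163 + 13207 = 47370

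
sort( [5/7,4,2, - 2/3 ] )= [ - 2/3 , 5/7,2, 4 ]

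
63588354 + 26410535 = 89998889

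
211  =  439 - 228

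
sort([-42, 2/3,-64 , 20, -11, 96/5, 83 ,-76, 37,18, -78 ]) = [-78, - 76 , - 64, - 42,- 11, 2/3, 18, 96/5, 20,37, 83 ] 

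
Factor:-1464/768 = -61/32 = -2^(-5) * 61^1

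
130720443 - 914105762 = -783385319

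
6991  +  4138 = 11129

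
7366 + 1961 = 9327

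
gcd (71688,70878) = 6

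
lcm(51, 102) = 102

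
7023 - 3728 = 3295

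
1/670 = 1/670  =  0.00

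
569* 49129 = 27954401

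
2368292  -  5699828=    - 3331536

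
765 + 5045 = 5810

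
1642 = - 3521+5163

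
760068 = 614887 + 145181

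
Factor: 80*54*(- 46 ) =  - 2^6*3^3*5^1*23^1 =- 198720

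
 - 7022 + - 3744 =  - 10766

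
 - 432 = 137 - 569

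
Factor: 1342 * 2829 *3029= 2^1*3^1 * 11^1*13^1*23^1*41^1*61^1*233^1= 11499653022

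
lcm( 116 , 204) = 5916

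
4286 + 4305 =8591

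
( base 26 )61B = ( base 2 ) 111111111101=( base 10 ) 4093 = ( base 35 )3bx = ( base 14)16c5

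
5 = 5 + 0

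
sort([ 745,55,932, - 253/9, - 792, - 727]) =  [ - 792,- 727, - 253/9,55,745, 932] 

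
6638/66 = 3319/33 = 100.58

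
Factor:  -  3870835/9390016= - 2^(-6) * 5^1*157^1*4931^1*146719^( - 1 )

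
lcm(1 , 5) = 5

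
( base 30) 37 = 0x61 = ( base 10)97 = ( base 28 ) 3d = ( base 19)52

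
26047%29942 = 26047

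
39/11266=39/11266 = 0.00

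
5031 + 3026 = 8057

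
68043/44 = 68043/44 = 1546.43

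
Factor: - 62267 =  - 71^1*877^1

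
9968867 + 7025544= 16994411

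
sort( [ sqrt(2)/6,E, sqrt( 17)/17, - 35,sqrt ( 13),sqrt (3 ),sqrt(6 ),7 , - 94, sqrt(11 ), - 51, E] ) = [ - 94,  -  51, - 35,sqrt( 2)/6,sqrt(17 )/17,sqrt ( 3),sqrt( 6),E, E, sqrt( 11 ),sqrt(13 ), 7]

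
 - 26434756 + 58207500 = 31772744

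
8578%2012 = 530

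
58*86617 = 5023786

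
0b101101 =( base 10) 45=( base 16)2D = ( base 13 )36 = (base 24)1l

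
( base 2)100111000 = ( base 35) 8W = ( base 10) 312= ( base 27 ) bf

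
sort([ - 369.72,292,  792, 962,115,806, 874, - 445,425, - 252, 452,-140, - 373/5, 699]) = [ - 445, -369.72, - 252, - 140, - 373/5 , 115,  292,425, 452, 699, 792, 806,874,962] 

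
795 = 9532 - 8737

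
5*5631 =28155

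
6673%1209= 628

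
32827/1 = 32827= 32827.00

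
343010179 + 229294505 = 572304684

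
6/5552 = 3/2776 = 0.00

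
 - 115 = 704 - 819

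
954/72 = 13 + 1/4 = 13.25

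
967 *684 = 661428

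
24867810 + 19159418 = 44027228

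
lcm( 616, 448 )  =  4928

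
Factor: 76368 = 2^4*3^1 * 37^1*43^1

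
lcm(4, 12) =12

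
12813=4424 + 8389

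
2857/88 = 2857/88 = 32.47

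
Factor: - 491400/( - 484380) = 70/69 = 2^1*3^(- 1 ) * 5^1*7^1* 23^ (  -  1)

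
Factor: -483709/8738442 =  - 2^( - 1 )*3^ (-4) * 17^ (- 1)*19^(-1)*167^ ( - 1)*483709^1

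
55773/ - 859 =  - 65 + 62/859 = - 64.93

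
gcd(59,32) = 1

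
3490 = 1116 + 2374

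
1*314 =314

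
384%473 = 384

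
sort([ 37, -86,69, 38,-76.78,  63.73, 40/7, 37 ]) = [ - 86,-76.78 , 40/7,37,  37 , 38, 63.73 , 69] 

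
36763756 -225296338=  -  188532582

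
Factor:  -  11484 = -2^2*3^2*11^1*29^1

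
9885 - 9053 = 832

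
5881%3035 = 2846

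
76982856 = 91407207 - 14424351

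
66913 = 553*121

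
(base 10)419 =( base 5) 3134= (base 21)jk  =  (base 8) 643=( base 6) 1535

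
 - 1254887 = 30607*( - 41 )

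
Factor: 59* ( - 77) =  - 7^1*11^1 *59^1 =- 4543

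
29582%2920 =382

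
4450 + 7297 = 11747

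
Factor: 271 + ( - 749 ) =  - 2^1*239^1 = - 478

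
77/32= 77/32 = 2.41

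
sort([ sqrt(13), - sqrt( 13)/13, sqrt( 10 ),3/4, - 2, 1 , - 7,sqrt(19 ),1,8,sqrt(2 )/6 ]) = [ - 7,  -  2, - sqrt( 13 ) /13, sqrt(2 ) /6,3/4,1,1,sqrt(10), sqrt(13),sqrt( 19),8]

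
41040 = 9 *4560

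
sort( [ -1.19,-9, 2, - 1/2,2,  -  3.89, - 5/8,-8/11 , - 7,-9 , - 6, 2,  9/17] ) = [-9, - 9,-7, -6, - 3.89, - 1.19, - 8/11,-5/8 , - 1/2, 9/17,2,2,2 ] 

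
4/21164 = 1/5291 = 0.00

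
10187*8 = 81496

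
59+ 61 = 120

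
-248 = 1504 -1752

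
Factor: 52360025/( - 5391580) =  -  2^(-2)*5^1  *  43^1*53^1*919^1*269579^ ( - 1) = -10472005/1078316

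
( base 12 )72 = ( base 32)2M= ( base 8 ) 126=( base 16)56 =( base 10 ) 86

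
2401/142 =16 + 129/142=16.91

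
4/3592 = 1/898 = 0.00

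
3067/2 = 3067/2 = 1533.50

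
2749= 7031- 4282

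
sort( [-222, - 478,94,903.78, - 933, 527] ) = [ - 933 ,-478, - 222, 94, 527, 903.78] 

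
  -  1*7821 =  - 7821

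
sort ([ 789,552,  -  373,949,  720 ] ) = [-373,552,720,789,  949 ]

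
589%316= 273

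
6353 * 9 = 57177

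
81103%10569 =7120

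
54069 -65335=- 11266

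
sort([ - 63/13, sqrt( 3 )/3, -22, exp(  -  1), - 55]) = [-55, - 22, - 63/13,exp ( - 1),sqrt( 3) /3 ] 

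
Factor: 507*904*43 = 2^3*3^1*13^2*43^1  *  113^1   =  19708104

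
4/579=4/579 = 0.01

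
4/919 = 4/919=0.00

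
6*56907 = 341442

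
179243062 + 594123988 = 773367050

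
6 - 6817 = -6811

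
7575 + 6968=14543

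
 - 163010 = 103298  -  266308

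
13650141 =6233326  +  7416815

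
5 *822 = 4110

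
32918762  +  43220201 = 76138963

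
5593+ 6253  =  11846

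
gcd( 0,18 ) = 18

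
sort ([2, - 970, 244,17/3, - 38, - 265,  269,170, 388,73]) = [ - 970, - 265,-38,2, 17/3,73,170,244, 269,388]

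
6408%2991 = 426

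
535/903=535/903 =0.59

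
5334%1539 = 717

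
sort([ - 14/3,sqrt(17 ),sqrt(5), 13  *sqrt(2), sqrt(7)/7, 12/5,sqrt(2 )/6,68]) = [ - 14/3,sqrt(2)/6,sqrt(7 )/7, sqrt( 5), 12/5, sqrt(17),13*sqrt(2),  68]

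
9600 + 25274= 34874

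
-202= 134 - 336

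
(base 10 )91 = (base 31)2T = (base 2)1011011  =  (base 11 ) 83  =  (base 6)231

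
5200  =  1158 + 4042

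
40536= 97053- 56517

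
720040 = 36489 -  - 683551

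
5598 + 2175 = 7773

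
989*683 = 675487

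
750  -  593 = 157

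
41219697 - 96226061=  - 55006364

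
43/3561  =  43/3561 = 0.01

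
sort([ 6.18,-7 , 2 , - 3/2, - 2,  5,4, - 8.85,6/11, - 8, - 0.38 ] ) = [  -  8.85 , - 8,-7, - 2,-3/2,- 0.38,6/11,2, 4,5,6.18 ]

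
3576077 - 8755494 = -5179417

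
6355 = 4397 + 1958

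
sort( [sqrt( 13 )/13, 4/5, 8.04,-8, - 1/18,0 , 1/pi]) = [ - 8 ,  -  1/18 , 0, sqrt( 13 ) /13, 1/pi  ,  4/5,8.04]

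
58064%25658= 6748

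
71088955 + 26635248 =97724203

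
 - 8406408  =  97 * ( - 86664 ) 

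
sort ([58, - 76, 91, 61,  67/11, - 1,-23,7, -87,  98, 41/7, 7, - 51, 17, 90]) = [-87, - 76,-51, -23,-1, 41/7, 67/11, 7, 7, 17,58, 61, 90,91, 98]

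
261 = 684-423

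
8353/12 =8353/12 = 696.08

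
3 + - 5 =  - 2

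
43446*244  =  10600824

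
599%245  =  109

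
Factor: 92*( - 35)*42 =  - 2^3*3^1*5^1*7^2 *23^1 = - 135240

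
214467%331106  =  214467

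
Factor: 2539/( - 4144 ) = -2^( - 4 )*7^(  -  1) * 37^ ( - 1 )*2539^1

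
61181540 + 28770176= 89951716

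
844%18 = 16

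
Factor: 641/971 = 641^1*971^( - 1)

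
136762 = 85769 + 50993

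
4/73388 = 1/18347 = 0.00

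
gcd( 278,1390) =278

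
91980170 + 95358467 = 187338637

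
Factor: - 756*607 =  - 2^2*3^3*7^1*  607^1 = -458892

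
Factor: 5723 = 59^1*97^1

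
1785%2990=1785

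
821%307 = 207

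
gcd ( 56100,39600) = 3300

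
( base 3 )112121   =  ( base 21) IG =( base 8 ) 612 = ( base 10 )394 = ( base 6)1454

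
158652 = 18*8814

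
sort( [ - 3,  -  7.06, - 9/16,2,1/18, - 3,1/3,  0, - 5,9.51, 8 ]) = [ - 7.06, - 5, - 3, - 3, - 9/16,  0,1/18,1/3,2,8,9.51] 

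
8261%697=594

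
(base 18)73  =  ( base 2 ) 10000001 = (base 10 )129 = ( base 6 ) 333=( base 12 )A9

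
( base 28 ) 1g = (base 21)22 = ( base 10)44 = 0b101100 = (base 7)62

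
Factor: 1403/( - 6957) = -3^ (  -  2 )*  23^1*61^1 * 773^( - 1)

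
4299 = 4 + 4295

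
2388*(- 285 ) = -680580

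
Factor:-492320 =  -  2^5 * 5^1*17^1*181^1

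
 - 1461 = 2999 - 4460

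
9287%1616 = 1207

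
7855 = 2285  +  5570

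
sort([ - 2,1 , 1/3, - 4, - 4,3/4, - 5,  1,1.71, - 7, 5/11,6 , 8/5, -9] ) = [ - 9,  -  7 , - 5, - 4, - 4, - 2,1/3,5/11,3/4, 1, 1,8/5, 1.71, 6 ] 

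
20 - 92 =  - 72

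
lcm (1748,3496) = 3496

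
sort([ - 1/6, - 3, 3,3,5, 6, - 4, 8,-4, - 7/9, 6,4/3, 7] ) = [ - 4, - 4, - 3, - 7/9, - 1/6, 4/3, 3,  3,5, 6,6, 7 , 8] 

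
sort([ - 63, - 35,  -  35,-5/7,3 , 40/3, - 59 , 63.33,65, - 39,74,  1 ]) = [ - 63, - 59, - 39 ,-35, - 35, - 5/7,1,3,40/3,63.33, 65,74]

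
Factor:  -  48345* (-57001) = 3^1 * 5^1* 7^1 * 11^1*17^1 * 293^1 * 479^1= 2755713345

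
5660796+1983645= 7644441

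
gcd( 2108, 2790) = 62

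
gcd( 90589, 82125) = 1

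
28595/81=353  +  2/81 = 353.02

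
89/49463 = 89/49463 = 0.00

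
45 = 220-175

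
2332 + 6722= 9054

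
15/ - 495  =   -1/33 = - 0.03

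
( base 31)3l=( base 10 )114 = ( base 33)3F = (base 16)72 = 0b1110010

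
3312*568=1881216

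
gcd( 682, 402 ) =2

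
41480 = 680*61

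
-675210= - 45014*15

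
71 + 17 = 88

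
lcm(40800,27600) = 938400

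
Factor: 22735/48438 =2^(-1)*3^( -4)*5^1*13^(-1 )*23^(-1 )*4547^1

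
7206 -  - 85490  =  92696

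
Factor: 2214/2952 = 3/4 = 2^ ( - 2) * 3^1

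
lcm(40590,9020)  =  81180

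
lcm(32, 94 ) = 1504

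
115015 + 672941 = 787956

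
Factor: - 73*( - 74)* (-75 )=  -  405150=-2^1 * 3^1*5^2*37^1*73^1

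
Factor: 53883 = 3^2*5987^1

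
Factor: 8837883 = 3^3*31^1*10559^1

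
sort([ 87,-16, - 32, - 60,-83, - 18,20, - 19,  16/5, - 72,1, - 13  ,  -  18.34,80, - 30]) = [ - 83, - 72, - 60,-32 , - 30, - 19,-18.34,- 18,- 16,-13 , 1 , 16/5 , 20,80, 87 ]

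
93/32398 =93/32398 =0.00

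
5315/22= 5315/22  =  241.59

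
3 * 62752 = 188256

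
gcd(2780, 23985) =5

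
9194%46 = 40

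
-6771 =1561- 8332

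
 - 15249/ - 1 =15249/1 = 15249.00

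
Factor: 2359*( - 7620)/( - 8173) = 17975580/8173 = 2^2* 3^1 * 5^1  *  7^1*11^( - 1) * 127^1* 337^1 *743^( - 1)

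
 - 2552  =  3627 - 6179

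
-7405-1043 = - 8448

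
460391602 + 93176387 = 553567989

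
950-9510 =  - 8560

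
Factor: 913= 11^1*83^1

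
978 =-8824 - -9802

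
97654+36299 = 133953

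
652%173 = 133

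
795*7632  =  6067440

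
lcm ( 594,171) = 11286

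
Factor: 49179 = 3^1*13^2*97^1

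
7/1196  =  7/1196 = 0.01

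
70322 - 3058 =67264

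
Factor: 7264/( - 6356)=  - 2^3*7^(- 1 )=- 8/7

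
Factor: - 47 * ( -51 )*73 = 3^1*17^1 * 47^1*73^1=174981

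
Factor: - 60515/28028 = -95/44 = -  2^(-2 )*5^1*11^( - 1 )*19^1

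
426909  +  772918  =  1199827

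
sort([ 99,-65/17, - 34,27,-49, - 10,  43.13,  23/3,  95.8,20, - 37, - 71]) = [ - 71, - 49 , - 37, - 34, - 10, - 65/17, 23/3 , 20,27,  43.13,95.8, 99]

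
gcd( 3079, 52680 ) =1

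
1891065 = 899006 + 992059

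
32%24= 8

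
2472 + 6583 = 9055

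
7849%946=281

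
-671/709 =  - 671/709 = - 0.95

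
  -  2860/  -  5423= 260/493=0.53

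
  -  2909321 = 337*(-8633)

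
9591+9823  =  19414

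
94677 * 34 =3219018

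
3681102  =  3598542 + 82560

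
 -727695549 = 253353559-981049108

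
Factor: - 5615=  - 5^1*1123^1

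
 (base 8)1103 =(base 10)579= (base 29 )js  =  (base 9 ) 713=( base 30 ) j9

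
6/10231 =6/10231 = 0.00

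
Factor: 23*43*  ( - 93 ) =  - 91977 = -  3^1*23^1* 31^1*43^1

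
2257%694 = 175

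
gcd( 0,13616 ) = 13616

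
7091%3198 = 695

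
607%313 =294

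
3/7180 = 3/7180=0.00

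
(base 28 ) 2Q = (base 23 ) 3d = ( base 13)64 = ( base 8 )122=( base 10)82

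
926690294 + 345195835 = 1271886129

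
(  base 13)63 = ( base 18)49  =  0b1010001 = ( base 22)3f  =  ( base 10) 81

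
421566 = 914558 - 492992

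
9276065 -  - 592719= 9868784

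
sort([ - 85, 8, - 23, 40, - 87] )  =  [ - 87,- 85, - 23, 8,40] 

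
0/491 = 0 = 0.00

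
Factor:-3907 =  - 3907^1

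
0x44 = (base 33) 22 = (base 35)1x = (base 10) 68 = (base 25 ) 2i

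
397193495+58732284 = 455925779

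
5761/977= 5 + 876/977 = 5.90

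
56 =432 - 376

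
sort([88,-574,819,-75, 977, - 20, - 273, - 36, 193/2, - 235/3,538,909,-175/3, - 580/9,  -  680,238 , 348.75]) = [ - 680,  -  574,-273 , - 235/3, - 75, - 580/9,-175/3,-36 ,-20,88,  193/2,  238,348.75,538,819,909,977]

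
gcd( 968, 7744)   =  968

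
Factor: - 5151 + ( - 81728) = -13^1*41^1*163^1 = -86879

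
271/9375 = 271/9375= 0.03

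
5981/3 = 1993+2/3 = 1993.67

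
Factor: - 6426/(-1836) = 7/2 = 2^ ( - 1)*7^1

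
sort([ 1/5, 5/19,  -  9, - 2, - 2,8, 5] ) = [ - 9 , - 2 , - 2, 1/5, 5/19,5,8 ]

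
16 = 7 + 9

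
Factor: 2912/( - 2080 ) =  - 7/5= - 5^( - 1)*7^1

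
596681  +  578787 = 1175468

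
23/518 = 23/518 =0.04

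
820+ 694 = 1514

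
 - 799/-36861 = 799/36861 =0.02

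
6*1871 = 11226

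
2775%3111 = 2775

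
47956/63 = 47956/63 = 761.21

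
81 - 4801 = -4720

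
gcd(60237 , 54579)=69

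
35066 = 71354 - 36288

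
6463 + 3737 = 10200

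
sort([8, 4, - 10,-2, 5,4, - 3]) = [ - 10, - 3,- 2 , 4,4,5 , 8 ] 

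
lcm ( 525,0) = 0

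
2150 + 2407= 4557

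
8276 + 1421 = 9697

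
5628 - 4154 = 1474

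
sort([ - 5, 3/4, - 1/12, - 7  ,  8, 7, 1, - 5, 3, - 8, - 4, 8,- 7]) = [ - 8, - 7, - 7, - 5 ,-5 , - 4, - 1/12 , 3/4, 1,3 , 7,8,8 ]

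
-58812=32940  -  91752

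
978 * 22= 21516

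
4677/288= 1559/96 = 16.24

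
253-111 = 142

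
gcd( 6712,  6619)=1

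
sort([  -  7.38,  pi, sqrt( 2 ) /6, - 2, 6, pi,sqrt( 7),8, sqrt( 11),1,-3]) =[ - 7.38, - 3,-2, sqrt( 2)/6, 1  ,  sqrt( 7 ),pi,  pi, sqrt(11 ),6,8] 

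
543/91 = 5 + 88/91 = 5.97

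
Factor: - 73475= -5^2*2939^1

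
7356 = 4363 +2993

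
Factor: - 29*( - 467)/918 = 13543/918 = 2^ (-1 )*3^( - 3 )*17^(- 1 )* 29^1*467^1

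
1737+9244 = 10981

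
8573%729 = 554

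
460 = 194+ 266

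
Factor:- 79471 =-7^1*11353^1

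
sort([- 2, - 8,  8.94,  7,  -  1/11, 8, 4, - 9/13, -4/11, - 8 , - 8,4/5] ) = [ - 8, - 8 , - 8 , - 2, - 9/13,-4/11, - 1/11,4/5,4,  7, 8 , 8.94] 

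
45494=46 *989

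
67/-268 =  - 1 + 3/4 = - 0.25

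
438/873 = 146/291  =  0.50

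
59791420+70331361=130122781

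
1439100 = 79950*18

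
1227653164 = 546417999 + 681235165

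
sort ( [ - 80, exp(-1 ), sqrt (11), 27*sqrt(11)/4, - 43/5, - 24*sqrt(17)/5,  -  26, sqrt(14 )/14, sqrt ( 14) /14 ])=[-80, - 26,-24*sqrt(17)/5 , - 43/5, sqrt (14)/14, sqrt(14)/14,  exp( - 1 ) , sqrt( 11), 27*sqrt(11) /4]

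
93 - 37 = 56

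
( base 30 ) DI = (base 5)3113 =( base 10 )408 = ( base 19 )129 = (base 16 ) 198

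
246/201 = 82/67 = 1.22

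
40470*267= 10805490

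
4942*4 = 19768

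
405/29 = 405/29 = 13.97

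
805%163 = 153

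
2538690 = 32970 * 77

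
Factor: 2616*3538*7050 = 2^5*3^2*5^2*29^1* 47^1*61^1 * 109^1 = 65250626400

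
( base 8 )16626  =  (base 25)c2o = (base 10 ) 7574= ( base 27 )aae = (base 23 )e77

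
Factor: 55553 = 73^1*761^1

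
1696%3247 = 1696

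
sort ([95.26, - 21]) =[ - 21, 95.26 ] 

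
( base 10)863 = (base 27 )14Q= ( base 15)3C8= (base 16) 35F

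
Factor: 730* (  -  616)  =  -449680 = -2^4*5^1*7^1*11^1 * 73^1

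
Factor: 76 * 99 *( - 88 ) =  - 2^5*3^2*11^2*19^1 = - 662112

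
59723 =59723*1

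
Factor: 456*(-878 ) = - 2^4 * 3^1*19^1*439^1 = - 400368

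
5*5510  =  27550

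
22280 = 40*557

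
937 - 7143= - 6206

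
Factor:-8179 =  - 8179^1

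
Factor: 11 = 11^1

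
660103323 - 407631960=252471363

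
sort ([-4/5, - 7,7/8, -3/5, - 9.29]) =[ - 9.29, - 7, - 4/5,-3/5, 7/8]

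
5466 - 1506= 3960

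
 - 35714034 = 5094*( - 7011 ) 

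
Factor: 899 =29^1 * 31^1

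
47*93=4371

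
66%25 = 16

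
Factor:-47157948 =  - 2^2*3^2*1021^1*1283^1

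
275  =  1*275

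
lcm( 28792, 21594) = 86376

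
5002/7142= 2501/3571 = 0.70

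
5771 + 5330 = 11101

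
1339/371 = 3 + 226/371 = 3.61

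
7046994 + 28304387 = 35351381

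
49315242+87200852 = 136516094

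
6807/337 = 20+67/337=20.20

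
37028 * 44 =1629232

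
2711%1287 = 137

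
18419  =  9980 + 8439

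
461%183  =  95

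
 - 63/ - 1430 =63/1430 = 0.04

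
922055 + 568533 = 1490588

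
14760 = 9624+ 5136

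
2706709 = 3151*859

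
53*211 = 11183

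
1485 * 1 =1485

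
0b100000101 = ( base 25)AB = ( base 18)E9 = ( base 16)105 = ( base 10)261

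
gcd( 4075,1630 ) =815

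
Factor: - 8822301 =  - 3^1*157^1*18731^1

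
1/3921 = 1/3921 = 0.00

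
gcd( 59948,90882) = 2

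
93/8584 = 93/8584 = 0.01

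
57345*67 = 3842115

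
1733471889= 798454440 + 935017449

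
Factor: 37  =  37^1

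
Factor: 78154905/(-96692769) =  - 26051635/32230923 = - 3^(- 1)*5^1*89^1* 58543^1*10743641^( - 1 )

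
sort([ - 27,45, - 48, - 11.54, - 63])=[ - 63, - 48, - 27, - 11.54, 45]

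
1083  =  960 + 123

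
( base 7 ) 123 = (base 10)66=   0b1000010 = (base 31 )24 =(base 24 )2i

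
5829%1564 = 1137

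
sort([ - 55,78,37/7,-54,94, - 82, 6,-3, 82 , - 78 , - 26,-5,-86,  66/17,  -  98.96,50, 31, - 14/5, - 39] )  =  [-98.96, - 86,-82 ,-78,-55 , - 54 ,-39, - 26 ,-5, - 3 , - 14/5,66/17 , 37/7,6,31, 50, 78, 82 , 94 ]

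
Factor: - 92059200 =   -  2^6*3^3*5^2 * 2131^1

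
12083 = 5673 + 6410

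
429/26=16 + 1/2 = 16.50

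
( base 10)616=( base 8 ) 1150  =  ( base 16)268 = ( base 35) hl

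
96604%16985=11679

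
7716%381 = 96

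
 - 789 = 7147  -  7936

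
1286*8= 10288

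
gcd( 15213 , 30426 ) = 15213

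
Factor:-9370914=- 2^1 *3^1*7^1*19^1*11743^1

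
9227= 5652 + 3575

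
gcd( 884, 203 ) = 1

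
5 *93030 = 465150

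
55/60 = 11/12 = 0.92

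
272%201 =71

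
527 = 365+162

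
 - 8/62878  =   - 4/31439= -0.00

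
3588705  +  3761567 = 7350272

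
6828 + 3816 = 10644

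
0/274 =0   =  0.00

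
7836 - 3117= 4719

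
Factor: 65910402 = 2^1*3^3*31^1*39373^1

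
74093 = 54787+19306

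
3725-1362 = 2363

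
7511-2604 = 4907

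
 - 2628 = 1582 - 4210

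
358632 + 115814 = 474446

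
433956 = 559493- 125537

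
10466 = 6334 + 4132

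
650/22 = 325/11  =  29.55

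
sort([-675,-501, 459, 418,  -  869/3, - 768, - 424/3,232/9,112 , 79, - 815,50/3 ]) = [-815, - 768, - 675,-501, - 869/3, - 424/3,50/3 , 232/9,79, 112 , 418, 459 ]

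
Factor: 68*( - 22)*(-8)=2^6*11^1 * 17^1 = 11968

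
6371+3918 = 10289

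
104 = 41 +63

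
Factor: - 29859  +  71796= 3^1 * 7^1*1997^1 = 41937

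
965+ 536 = 1501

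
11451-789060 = - 777609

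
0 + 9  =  9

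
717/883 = 717/883=   0.81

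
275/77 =25/7 =3.57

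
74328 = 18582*4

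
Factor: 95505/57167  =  3^1*5^1*11^( - 1)*5197^( - 1)*6367^1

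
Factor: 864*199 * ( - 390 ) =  - 67055040 = - 2^6 *3^4*5^1 * 13^1  *  199^1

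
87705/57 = 1538  +  13/19 =1538.68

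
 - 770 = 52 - 822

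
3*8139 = 24417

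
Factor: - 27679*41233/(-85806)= 2^( - 1)*3^( - 3 )*7^(-1 )*89^1*227^( - 1)*311^1*41233^1 = 1141288207/85806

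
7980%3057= 1866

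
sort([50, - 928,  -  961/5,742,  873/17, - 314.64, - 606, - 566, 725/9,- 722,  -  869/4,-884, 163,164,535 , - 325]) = [ - 928 , - 884, - 722, -606, - 566, - 325 ,-314.64, - 869/4 , - 961/5,50, 873/17,725/9,163,164 , 535, 742]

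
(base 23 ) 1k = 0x2B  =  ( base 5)133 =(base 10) 43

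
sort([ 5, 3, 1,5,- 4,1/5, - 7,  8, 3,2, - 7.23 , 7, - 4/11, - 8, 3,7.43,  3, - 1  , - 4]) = [ - 8 , - 7.23,- 7, - 4,  -  4, - 1, - 4/11 , 1/5,1, 2,  3, 3,3, 3,5, 5,7,7.43, 8]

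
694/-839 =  -694/839 = -0.83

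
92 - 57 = 35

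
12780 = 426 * 30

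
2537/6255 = 2537/6255= 0.41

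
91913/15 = 91913/15 = 6127.53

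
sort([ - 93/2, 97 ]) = [ - 93/2, 97]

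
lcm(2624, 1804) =28864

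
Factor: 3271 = 3271^1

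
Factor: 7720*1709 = 2^3*5^1*193^1*1709^1 = 13193480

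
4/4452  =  1/1113  =  0.00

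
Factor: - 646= - 2^1*17^1*19^1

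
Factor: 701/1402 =2^( - 1) = 1/2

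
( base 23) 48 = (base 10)100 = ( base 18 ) 5a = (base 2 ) 1100100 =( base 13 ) 79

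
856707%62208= 48003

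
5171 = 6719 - 1548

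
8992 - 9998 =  - 1006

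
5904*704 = 4156416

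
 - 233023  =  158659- 391682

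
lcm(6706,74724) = 523068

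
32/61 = 32/61= 0.52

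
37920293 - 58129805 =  - 20209512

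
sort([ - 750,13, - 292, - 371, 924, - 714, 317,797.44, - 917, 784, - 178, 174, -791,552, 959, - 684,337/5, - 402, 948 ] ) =[ - 917, - 791, - 750, - 714, -684,  -  402,-371,- 292, - 178,13, 337/5, 174, 317, 552,  784,797.44, 924,  948,959]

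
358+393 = 751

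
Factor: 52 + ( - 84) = - 32 = -  2^5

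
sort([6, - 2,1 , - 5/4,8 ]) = [ - 2, - 5/4,1,6,8 ]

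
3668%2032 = 1636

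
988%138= 22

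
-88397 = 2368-90765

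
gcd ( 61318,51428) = 1978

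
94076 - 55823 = 38253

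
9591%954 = 51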